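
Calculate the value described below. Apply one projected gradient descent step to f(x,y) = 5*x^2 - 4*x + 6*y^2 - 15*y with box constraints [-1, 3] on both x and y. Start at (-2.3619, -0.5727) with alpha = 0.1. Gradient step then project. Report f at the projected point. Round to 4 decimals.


Step 1: Compute gradient at (-2.3619, -0.5727).
grad_x = 2*5*-2.3619 - 4 = -27.619
grad_y = 2*6*-0.5727 - 15 = -21.8724
Step 2: Gradient step.
x_raw = -2.3619 - 0.1*-27.619 = 0.4
y_raw = -0.5727 - 0.1*-21.8724 = 1.6145
Step 3: Project onto [-1, 3].
x_proj = clip(0.4) = 0.4
y_proj = clip(1.6145) = 1.6145
Step 4: Evaluate f.
f(0.4, 1.6145) = -9.3777


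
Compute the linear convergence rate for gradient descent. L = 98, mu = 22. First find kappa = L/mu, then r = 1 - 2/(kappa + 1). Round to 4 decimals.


Step 1: Compute the condition number.
kappa = L/mu = 98/22 = 4.4545
Step 2: Compute the convergence rate.
r = 1 - 2/(kappa + 1) = 1 - 2*mu/(L + mu) = (L - mu)/(L + mu) = 76/120 = 0.6333


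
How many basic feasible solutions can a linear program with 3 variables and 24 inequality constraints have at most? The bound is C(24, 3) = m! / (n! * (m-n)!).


Each vertex corresponds to some choice of n active constraints out of m, so the number of vertices is at most C(m, n) = m! / (n!(m-n)!).
m = 24, n = 3
Numerator: 24 * 23 * 22
Denominator: 3! = 6
C(24, 3) = 2024


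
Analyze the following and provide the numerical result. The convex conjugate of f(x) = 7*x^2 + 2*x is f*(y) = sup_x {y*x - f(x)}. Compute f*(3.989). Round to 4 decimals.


f*(y) = sup_x {y*x - a*x^2 - b*x} = sup_x {(y-b)*x - a*x^2}
FOC: (y - b) - 2a*x = 0 => x* = (y - b)/(2a)
x* = (3.989 - 2)/(2*7) = 0.1421
f*(3.989) = (y-b)^2/(4a) = (3.989 - 2)^2/(4*7)
= 3.9561/28 = 0.1413


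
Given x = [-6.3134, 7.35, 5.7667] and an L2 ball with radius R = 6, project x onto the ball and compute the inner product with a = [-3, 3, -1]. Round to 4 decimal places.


Step 1: Compute ||x|| (intermediates to 6 decimals).
||x|| = sqrt((-6.3134)^2 + 7.35^2 + 5.7667^2) = 11.275476
Step 2: Project.
Since ||x|| > R, scale = R/||x|| = 6/11.275476 = 0.532128, proj(x) = scale * x
proj(x) = [-3.359537, 3.911141, 3.068623]
Step 3: Dot product.
a^T * proj(x) = -3*(-3.359537) + 3*3.911141 - 1*3.068623 = 18.7434


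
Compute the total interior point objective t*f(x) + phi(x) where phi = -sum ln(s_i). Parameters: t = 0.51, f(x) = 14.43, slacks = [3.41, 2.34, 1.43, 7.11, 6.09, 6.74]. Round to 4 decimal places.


Step 1: Compute log-barrier.
ln values: [1.2267, 0.8502, 0.3577, 1.9615, 1.8066, 1.9081]
phi = -(1.2267 + 0.8502 + 0.3577 + 1.9615 + 1.8066 + 1.9081) = -8.1107
Step 2: Compute augmented objective.
t*f(x) = 0.51*14.43 = 7.3593
Total = 7.3593 - 8.1107 = -0.7514


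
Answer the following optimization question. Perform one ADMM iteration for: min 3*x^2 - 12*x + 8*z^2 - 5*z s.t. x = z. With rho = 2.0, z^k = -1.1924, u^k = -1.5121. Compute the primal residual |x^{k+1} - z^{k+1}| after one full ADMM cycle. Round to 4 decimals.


ADMM iteration with rho = 2.0, z^k = -1.1924, u^k = -1.5121
Step 1: x-update.
Minimize 3*x^2 - 12*x + (2.0/2)*(x + 1.1924 - 1.5121)^2
FOC: (2*3 + 2.0)*x = 12 + 2.0*(-1.1924 + 1.5121)
x^{k+1} = 1.5799
Step 2: z-update.
Minimize 8*z^2 - 5*z + (2.0/2)*(1.5799 - z - 1.5121)^2
FOC: (2*8 + 2.0)*z = 5 + 2.0*(1.5799 - 1.5121)
z^{k+1} = 0.2853
Step 3: u-update.
u^{k+1} = -1.5121 + 1.5799 - 0.2853 = -0.2175
Step 4: Primal residual = |1.5799 - 0.2853| = 1.2946


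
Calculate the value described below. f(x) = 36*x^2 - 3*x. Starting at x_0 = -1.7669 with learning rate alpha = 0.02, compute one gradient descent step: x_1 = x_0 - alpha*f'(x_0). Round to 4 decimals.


We compute the gradient at x_0 and apply the update.
f'(x) = 72*x - 3
f'(-1.7669) = 72*-1.7669 - 3 = -130.2168
x_1 = -1.7669 - 0.02*-130.2168 = 0.8374


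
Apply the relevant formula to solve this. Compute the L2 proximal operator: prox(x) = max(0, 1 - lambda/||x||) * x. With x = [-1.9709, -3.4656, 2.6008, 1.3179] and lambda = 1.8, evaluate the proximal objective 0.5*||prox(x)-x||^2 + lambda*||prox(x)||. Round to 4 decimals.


Step 1: Compute ||x||.
||x|| = 4.9392
Step 2: Compute scaling factor.
scale = max(0, 1 - 1.8/4.9392) = 0.6356
Step 3: prox(x) = [-1.2526, -2.2026, 1.653, 0.8376]
||prox(x)|| = 3.1392
Step 4: Proximal objective.
0.5*||prox-x||^2 = 1.62
lambda*||prox|| = 5.6506
Total = 7.2706


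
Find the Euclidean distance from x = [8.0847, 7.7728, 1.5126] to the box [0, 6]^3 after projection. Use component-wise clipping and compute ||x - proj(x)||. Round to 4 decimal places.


Project each component onto [0, 6].
clip(8.0847) = 6.0, clip(7.7728) = 6.0, clip(1.5126) = 1.5126
Projection = [6.0, 6.0, 1.5126]
Squared diffs: [4.346, 3.1428, 0.0]
Distance = sqrt(7.4888) = 2.7366


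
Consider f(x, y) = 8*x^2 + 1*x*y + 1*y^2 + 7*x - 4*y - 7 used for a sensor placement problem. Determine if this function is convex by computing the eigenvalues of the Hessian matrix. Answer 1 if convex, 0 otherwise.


The Hessian of f(x,y) = 8*x^2 + 1*x*y + 1*y^2 + 7*x - 4*y - 7 is:
H = [[16, 1], [1, 2]]
Trace = 16 + 2 = 18
Determinant = 16*2 - (1)^2 = 31
Discriminant = (18)^2 - 4*31 = 200.0
Eigenvalues: lambda_1 = 1.9289, lambda_2 = 16.0711
The function is convex.

1


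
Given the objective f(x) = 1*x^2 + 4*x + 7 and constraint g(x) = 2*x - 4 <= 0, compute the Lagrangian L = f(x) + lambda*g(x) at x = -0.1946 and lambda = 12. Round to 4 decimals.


Step 1: Evaluate f(x).
f(-0.1946) = 1*(-0.1946)^2 + 4*(-0.1946) + 7 = 6.2595
Step 2: Evaluate g(x).
g(-0.1946) = 2*-0.1946 - 4 = -4.3892
Step 3: Compute Lagrangian.
L = 6.2595 + 12*-4.3892 = -46.4109


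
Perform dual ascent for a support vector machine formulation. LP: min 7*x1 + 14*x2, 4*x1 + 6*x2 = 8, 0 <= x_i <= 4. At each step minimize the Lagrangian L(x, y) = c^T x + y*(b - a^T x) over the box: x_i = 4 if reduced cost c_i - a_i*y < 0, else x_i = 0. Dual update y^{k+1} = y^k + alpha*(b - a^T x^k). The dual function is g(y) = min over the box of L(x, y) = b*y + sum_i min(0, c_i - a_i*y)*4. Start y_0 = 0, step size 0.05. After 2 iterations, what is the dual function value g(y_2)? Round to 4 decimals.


Dual ascent for LP: min 7*x1 + 14*x2, 4*x1 + 6*x2 = 8, 0 <= x_i <= 4
Step 1: y^k = 0.0, reduced costs: (7.0, 14.0)
  x^k = (0.0, 0.0), subgradient = b - a^T x = 8.0
  y^{k+1} = 0.0 + 0.05*8.0 = 0.4
Step 2: y^k = 0.4, reduced costs: (5.4, 11.6)
  x^k = (0.0, 0.0), subgradient = b - a^T x = 8.0
  y^{k+1} = 0.4 + 0.05*8.0 = 0.8
Dual objective at y_2 = 0.8: reduced costs (3.8, 9.2), box minimizer x = (0.0, 0.0)
g(y_2) = b*y + (c1 - a1*y)*x1 + (c2 - a2*y)*x2 = 8*0.8 + 3.8*0.0 + 9.2*0.0 = 6.4 + 0.0 + 0.0 = 6.4


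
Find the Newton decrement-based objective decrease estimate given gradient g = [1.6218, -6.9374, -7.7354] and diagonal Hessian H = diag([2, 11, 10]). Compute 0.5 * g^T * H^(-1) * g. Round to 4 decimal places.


Step 1: H is diagonal, so H^(-1) * g = [0.8109, -0.6307, -0.7735].
Step 2: g^T H^(-1) g = sum_i g_i^2 / H_ii
  = (1.6218)^2/2 + (-6.9374)^2/11 + (-7.7354)^2/10
  = 1.3151 + 4.3752 + 5.9836 = 11.674
Step 3: Objective decrease = 0.5 * g^T H^(-1) g = 5.837


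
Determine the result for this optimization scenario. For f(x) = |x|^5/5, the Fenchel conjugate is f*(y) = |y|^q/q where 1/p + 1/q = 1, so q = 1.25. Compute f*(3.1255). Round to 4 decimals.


The conjugate exponent q satisfies 1/p + 1/q = 1.
p = 5, so q = 5/(5 - 1) = 1.25
|y|^q = 3.1255^1.25 = 4.1557
f*(3.1255) = 4.1557 / 1.25 = 3.3246


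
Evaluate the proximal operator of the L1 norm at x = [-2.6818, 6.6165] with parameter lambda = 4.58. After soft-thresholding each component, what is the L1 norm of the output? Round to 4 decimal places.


Soft-thresholding with lambda = 4.58:
prox(-2.6818) = sign(-2.6818)*max(|-2.6818| - 4.58, 0) = 0.0
prox(6.6165) = sign(6.6165)*max(|6.6165| - 4.58, 0) = 2.0365
prox(x) = [0.0, 2.0365]
||prox(x)||_1 = 0.0 + 2.0365 = 2.0365


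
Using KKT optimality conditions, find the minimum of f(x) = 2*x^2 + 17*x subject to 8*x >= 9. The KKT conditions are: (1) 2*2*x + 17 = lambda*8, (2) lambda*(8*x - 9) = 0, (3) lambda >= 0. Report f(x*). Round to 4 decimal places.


Step 1: Try lambda = 0 (constraint inactive).
x_unc = -17/(2*2) = -4.25
Check: 8*-4.25 = -34.0 < 9 -- violated!
Step 2: Constraint must be active: 8*x = 9
x* = 9/8 = 1.125
lambda = (2*2*1.125 + 17)/8 = 2.6875
Step 3: Compute optimal value.
f(x*) = 2*1.125^2 + 17*1.125 = 21.6563


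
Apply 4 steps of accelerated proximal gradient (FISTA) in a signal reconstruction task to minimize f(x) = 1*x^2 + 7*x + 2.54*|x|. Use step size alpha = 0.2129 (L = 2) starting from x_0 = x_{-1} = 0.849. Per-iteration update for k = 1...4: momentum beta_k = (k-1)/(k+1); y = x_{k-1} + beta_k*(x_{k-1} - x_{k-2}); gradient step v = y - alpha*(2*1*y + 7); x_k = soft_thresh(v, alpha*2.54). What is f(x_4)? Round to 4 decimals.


FISTA on f(x) = 1*x^2 + 7*x + 2.54*|x|
L = 2, alpha = 0.2129
Iteration 1: beta = 0.0, y = 0.849 + 0.0*(0.849 - 0.849) = 0.849
  grad(y) = 8.698, v = y - alpha*grad = -1.0028
  prox(v) = soft_thresh(-1.0028, 0.5408) = -0.462
Iteration 2: beta = 0.3333, y = -0.462 + 0.3333*(-0.462 - 0.849) = -0.8991
  grad(y) = 5.2019, v = y - alpha*grad = -2.0065
  prox(v) = soft_thresh(-2.0065, 0.5408) = -1.4658
Iteration 3: beta = 0.5, y = -1.4658 + 0.5*(-1.4658 + 0.462) = -1.9676
  grad(y) = 3.0647, v = y - alpha*grad = -2.6201
  prox(v) = soft_thresh(-2.6201, 0.5408) = -2.0793
Iteration 4: beta = 0.6, y = -2.0793 + 0.6*(-2.0793 + 1.4658) = -2.4475
  grad(y) = 2.105, v = y - alpha*grad = -2.8957
  prox(v) = soft_thresh(-2.8957, 0.5408) = -2.3549
f(x_4) = 1*(-2.3549)^2 + 7*(-2.3549) + 2.54*|-2.3549| = -4.9573


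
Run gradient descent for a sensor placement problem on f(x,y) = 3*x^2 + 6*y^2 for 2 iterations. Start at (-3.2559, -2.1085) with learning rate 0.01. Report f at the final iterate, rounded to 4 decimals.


Gradient descent on f(x,y) = 3*x^2 + 6*y^2.
Starting point: (-3.2559, -2.1085), alpha = 0.01
Step 1: grad_x = 2*3*-3.2559 = -19.5354, grad_y = 2*6*-2.1085 = -25.302
  x_1 = -3.2559 - 0.01*-19.5354 = -3.0605
  y_1 = -2.1085 - 0.01*-25.302 = -1.8555
Step 2: grad_x = 2*3*-3.0605 = -18.3633, grad_y = 2*6*-1.8555 = -22.2658
  x_2 = -3.0605 - 0.01*-18.3633 = -2.8769
  y_2 = -1.8555 - 0.01*-22.2658 = -1.6328
f(-2.8769, -1.6328) = 3*(-2.8769)^2 + 6*(-1.6328)^2 = 40.8265


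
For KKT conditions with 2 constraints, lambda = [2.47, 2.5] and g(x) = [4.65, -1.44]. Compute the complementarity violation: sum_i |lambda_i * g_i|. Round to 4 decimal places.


KKT complementary slackness check:
lambda_1 * g_1 = 2.47 * 4.65 = 11.4855
lambda_2 * g_2 = 2.5 * -1.44 = -3.6
Total violation = 11.4855 + 3.6 = 15.0855


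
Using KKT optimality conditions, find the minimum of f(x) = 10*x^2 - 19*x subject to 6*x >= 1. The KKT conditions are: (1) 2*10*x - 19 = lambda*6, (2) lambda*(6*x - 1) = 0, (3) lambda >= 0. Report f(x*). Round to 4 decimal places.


Step 1: Try lambda = 0 (constraint inactive).
Stationarity: 2*10*x - 19 = 0
x* = 19/(2*10) = 0.95
Check constraint: 6*0.95 = 5.7 >= 1 -- satisfied.
Step 2: Compute optimal value.
f(x*) = 10*0.95^2 - 19*0.95 = -9.025


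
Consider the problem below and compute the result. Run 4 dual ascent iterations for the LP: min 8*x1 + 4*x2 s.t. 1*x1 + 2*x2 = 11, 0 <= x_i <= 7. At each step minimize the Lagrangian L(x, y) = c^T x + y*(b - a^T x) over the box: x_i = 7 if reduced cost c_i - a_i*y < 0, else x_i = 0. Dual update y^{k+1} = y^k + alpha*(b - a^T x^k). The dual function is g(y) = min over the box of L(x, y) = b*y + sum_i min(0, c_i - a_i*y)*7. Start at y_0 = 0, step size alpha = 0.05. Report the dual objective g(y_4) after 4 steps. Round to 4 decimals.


Dual ascent for LP: min 8*x1 + 4*x2, 1*x1 + 2*x2 = 11, 0 <= x_i <= 7
Step 1: y^k = 0.0, reduced costs: (8.0, 4.0)
  x^k = (0.0, 0.0), subgradient = b - a^T x = 11.0
  y^{k+1} = 0.0 + 0.05*11.0 = 0.55
Step 2: y^k = 0.55, reduced costs: (7.45, 2.9)
  x^k = (0.0, 0.0), subgradient = b - a^T x = 11.0
  y^{k+1} = 0.55 + 0.05*11.0 = 1.1
Step 3: y^k = 1.1, reduced costs: (6.9, 1.8)
  x^k = (0.0, 0.0), subgradient = b - a^T x = 11.0
  y^{k+1} = 1.1 + 0.05*11.0 = 1.65
Step 4: y^k = 1.65, reduced costs: (6.35, 0.7)
  x^k = (0.0, 0.0), subgradient = b - a^T x = 11.0
  y^{k+1} = 1.65 + 0.05*11.0 = 2.2
Dual objective at y_4 = 2.2: reduced costs (5.8, -0.4), box minimizer x = (0.0, 7.0)
g(y_4) = b*y + (c1 - a1*y)*x1 + (c2 - a2*y)*x2 = 11*2.2 + 5.8*0.0 + (-0.4)*7.0 = 24.2 + 0.0 - 2.8 = 21.4


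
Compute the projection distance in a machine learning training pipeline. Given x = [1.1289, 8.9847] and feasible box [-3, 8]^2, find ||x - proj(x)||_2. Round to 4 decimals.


Project each component onto [-3, 8].
clip(1.1289) = 1.1289, clip(8.9847) = 8.0
Projection = [1.1289, 8.0]
Squared diffs: [0.0, 0.9696]
Distance = sqrt(0.9696) = 0.9847


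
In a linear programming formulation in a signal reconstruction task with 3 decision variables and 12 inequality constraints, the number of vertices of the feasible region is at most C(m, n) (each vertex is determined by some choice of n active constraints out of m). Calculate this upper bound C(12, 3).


Each vertex corresponds to some choice of n active constraints out of m, so the number of vertices is at most C(m, n) = m! / (n!(m-n)!).
m = 12, n = 3
Numerator: 12 * 11 * 10
Denominator: 3! = 6
C(12, 3) = 220


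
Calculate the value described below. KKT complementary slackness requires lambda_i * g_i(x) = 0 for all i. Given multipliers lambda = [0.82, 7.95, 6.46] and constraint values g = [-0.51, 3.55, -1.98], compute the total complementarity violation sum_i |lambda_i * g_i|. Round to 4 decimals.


KKT complementary slackness check:
lambda_1 * g_1 = 0.82 * -0.51 = -0.4182
lambda_2 * g_2 = 7.95 * 3.55 = 28.2225
lambda_3 * g_3 = 6.46 * -1.98 = -12.7908
Total violation = 0.4182 + 28.2225 + 12.7908 = 41.4315


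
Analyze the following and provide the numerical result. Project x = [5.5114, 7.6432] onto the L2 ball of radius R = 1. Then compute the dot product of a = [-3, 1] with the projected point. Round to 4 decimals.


Step 1: Compute ||x|| (intermediates to 6 decimals).
||x|| = sqrt(5.5114^2 + 7.6432^2) = 9.423059
Step 2: Project.
Since ||x|| > R, scale = R/||x|| = 1/9.423059 = 0.106123, proj(x) = scale * x
proj(x) = [0.584886, 0.811119]
Step 3: Dot product.
a^T * proj(x) = -3*0.584886 + 1*0.811119 = -0.9435


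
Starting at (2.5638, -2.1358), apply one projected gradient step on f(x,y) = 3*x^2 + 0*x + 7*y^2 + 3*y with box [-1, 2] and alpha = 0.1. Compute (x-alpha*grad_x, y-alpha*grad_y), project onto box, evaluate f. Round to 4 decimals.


Step 1: Compute gradient at (2.5638, -2.1358).
grad_x = 2*3*2.5638 + 0 = 15.3828
grad_y = 2*7*-2.1358 + 3 = -26.9012
Step 2: Gradient step.
x_raw = 2.5638 - 0.1*15.3828 = 1.0255
y_raw = -2.1358 - 0.1*-26.9012 = 0.5543
Step 3: Project onto [-1, 2].
x_proj = clip(1.0255) = 1.0255
y_proj = clip(0.5543) = 0.5543
Step 4: Evaluate f.
f(1.0255, 0.5543) = 6.9689


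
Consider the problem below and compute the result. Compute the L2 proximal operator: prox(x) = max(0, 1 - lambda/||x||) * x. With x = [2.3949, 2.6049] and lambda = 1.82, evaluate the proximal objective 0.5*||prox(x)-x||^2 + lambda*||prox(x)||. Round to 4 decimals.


Step 1: Compute ||x||.
||x|| = 3.5385
Step 2: Compute scaling factor.
scale = max(0, 1 - 1.82/3.5385) = 0.4857
Step 3: prox(x) = [1.1631, 1.2651]
||prox(x)|| = 1.7185
Step 4: Proximal objective.
0.5*||prox-x||^2 = 1.6562
lambda*||prox|| = 3.1277
Total = 4.7839


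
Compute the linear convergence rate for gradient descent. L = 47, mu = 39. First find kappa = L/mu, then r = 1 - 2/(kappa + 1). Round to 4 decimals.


Step 1: Compute the condition number.
kappa = L/mu = 47/39 = 1.2051
Step 2: Compute the convergence rate.
r = 1 - 2/(kappa + 1) = 1 - 2*mu/(L + mu) = (L - mu)/(L + mu) = 8/86 = 0.093


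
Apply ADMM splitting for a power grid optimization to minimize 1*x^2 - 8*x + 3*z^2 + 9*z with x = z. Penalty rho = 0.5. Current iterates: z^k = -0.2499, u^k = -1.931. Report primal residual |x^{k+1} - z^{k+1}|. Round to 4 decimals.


ADMM iteration with rho = 0.5, z^k = -0.2499, u^k = -1.931
Step 1: x-update.
Minimize 1*x^2 - 8*x + (0.5/2)*(x + 0.2499 - 1.931)^2
FOC: (2*1 + 0.5)*x = 8 + 0.5*(-0.2499 + 1.931)
x^{k+1} = 3.5362
Step 2: z-update.
Minimize 3*z^2 + 9*z + (0.5/2)*(3.5362 - z - 1.931)^2
FOC: (2*3 + 0.5)*z = -9 + 0.5*(3.5362 - 1.931)
z^{k+1} = -1.2611
Step 3: u-update.
u^{k+1} = -1.931 + 3.5362 + 1.2611 = 2.8664
Step 4: Primal residual = |3.5362 + 1.2611| = 4.7974


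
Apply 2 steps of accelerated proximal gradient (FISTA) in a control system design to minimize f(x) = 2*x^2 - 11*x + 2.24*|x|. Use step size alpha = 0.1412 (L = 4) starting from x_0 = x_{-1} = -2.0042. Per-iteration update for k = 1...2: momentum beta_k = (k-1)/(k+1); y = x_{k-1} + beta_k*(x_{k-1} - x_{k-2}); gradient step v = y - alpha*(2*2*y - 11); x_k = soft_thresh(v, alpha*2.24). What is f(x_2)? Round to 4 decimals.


FISTA on f(x) = 2*x^2 - 11*x + 2.24*|x|
L = 4, alpha = 0.1412
Iteration 1: beta = 0.0, y = -2.0042 + 0.0*(-2.0042 + 2.0042) = -2.0042
  grad(y) = -19.0168, v = y - alpha*grad = 0.681
  prox(v) = soft_thresh(0.681, 0.3163) = 0.3647
Iteration 2: beta = 0.3333, y = 0.3647 + 0.3333*(0.3647 + 2.0042) = 1.1543
  grad(y) = -6.3828, v = y - alpha*grad = 2.0556
  prox(v) = soft_thresh(2.0556, 0.3163) = 1.7393
f(x_2) = 2*1.7393^2 - 11*1.7393 + 2.24*|1.7393| = -9.1859


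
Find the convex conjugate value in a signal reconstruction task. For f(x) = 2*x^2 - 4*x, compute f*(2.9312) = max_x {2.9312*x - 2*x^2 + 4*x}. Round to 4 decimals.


f*(y) = sup_x {y*x - a*x^2 - b*x} = sup_x {(y-b)*x - a*x^2}
FOC: (y - b) - 2a*x = 0 => x* = (y - b)/(2a)
x* = (2.9312 + 4)/(2*2) = 1.7328
f*(2.9312) = (y-b)^2/(4a) = (2.9312 + 4)^2/(4*2)
= 48.0415/8 = 6.0052


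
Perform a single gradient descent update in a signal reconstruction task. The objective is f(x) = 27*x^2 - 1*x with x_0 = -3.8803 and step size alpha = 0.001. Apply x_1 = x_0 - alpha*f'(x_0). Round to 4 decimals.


We compute the gradient at x_0 and apply the update.
f'(x) = 54*x - 1
f'(-3.8803) = 54*-3.8803 - 1 = -210.5362
x_1 = -3.8803 - 0.001*-210.5362 = -3.6698


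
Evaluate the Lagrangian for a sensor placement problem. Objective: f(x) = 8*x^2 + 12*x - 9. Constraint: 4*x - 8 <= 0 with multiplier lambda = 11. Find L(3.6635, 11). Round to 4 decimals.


Step 1: Evaluate f(x).
f(3.6635) = 8*3.6635^2 + 12*3.6635 - 9 = 142.3319
Step 2: Evaluate g(x).
g(3.6635) = 4*3.6635 - 8 = 6.654
Step 3: Compute Lagrangian.
L = 142.3319 + 11*6.654 = 215.5259


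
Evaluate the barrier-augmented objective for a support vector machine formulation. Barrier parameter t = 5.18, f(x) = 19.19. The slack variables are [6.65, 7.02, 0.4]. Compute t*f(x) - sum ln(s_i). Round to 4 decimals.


Step 1: Compute log-barrier.
ln values: [1.8946, 1.9488, -0.9163]
phi = -(1.8946 + 1.9488 - 0.9163) = -2.9271
Step 2: Compute augmented objective.
t*f(x) = 5.18*19.19 = 99.4042
Total = 99.4042 - 2.9271 = 96.4771


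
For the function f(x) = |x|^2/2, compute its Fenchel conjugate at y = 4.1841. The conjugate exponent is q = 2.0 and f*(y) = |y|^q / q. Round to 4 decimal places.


The conjugate exponent q satisfies 1/p + 1/q = 1.
p = 2, so q = 2/(2 - 1) = 2.0
|y|^q = 4.1841^2.0 = 17.5067
f*(4.1841) = 17.5067 / 2.0 = 8.7533


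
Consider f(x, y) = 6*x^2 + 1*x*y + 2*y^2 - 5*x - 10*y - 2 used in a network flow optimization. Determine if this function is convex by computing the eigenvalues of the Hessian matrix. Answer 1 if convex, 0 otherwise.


The Hessian of f(x,y) = 6*x^2 + 1*x*y + 2*y^2 - 5*x - 10*y - 2 is:
H = [[12, 1], [1, 4]]
Trace = 12 + 4 = 16
Determinant = 12*4 - (1)^2 = 47
Discriminant = (16)^2 - 4*47 = 68.0
Eigenvalues: lambda_1 = 3.8769, lambda_2 = 12.1231
The function is convex.

1


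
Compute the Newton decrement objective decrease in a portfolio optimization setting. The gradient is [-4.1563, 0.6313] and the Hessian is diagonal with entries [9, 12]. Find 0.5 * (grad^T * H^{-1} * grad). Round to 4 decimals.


Step 1: H is diagonal, so H^(-1) * g = [-0.4618, 0.0526].
Step 2: g^T H^(-1) g = sum_i g_i^2 / H_ii
  = (-4.1563)^2/9 + (0.6313)^2/12
  = 1.9194 + 0.0332 = 1.9526
Step 3: Objective decrease = 0.5 * g^T H^(-1) g = 0.9763


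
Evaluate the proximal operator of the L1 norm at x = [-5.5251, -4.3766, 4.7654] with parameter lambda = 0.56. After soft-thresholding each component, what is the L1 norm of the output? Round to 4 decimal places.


Soft-thresholding with lambda = 0.56:
prox(-5.5251) = sign(-5.5251)*max(|-5.5251| - 0.56, 0) = -4.9651
prox(-4.3766) = sign(-4.3766)*max(|-4.3766| - 0.56, 0) = -3.8166
prox(4.7654) = sign(4.7654)*max(|4.7654| - 0.56, 0) = 4.2054
prox(x) = [-4.9651, -3.8166, 4.2054]
||prox(x)||_1 = 4.9651 + 3.8166 + 4.2054 = 12.9871


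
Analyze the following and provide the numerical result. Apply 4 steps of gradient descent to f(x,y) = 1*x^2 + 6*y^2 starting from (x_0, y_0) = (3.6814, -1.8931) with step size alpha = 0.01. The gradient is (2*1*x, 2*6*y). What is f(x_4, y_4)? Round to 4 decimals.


Gradient descent on f(x,y) = 1*x^2 + 6*y^2.
Starting point: (3.6814, -1.8931), alpha = 0.01
Step 1: grad_x = 2*1*3.6814 = 7.3628, grad_y = 2*6*-1.8931 = -22.7172
  x_1 = 3.6814 - 0.01*7.3628 = 3.6078
  y_1 = -1.8931 - 0.01*-22.7172 = -1.6659
Step 2: grad_x = 2*1*3.6078 = 7.2155, grad_y = 2*6*-1.6659 = -19.9911
  x_2 = 3.6078 - 0.01*7.2155 = 3.5356
  y_2 = -1.6659 - 0.01*-19.9911 = -1.466
Step 3: grad_x = 2*1*3.5356 = 7.0712, grad_y = 2*6*-1.466 = -17.5922
  x_3 = 3.5356 - 0.01*7.0712 = 3.4649
  y_3 = -1.466 - 0.01*-17.5922 = -1.2901
Step 4: grad_x = 2*1*3.4649 = 6.9298, grad_y = 2*6*-1.2901 = -15.4811
  x_4 = 3.4649 - 0.01*6.9298 = 3.3956
  y_4 = -1.2901 - 0.01*-15.4811 = -1.1353
f(3.3956, -1.1353) = 1*3.3956^2 + 6*(-1.1353)^2 = 19.2633


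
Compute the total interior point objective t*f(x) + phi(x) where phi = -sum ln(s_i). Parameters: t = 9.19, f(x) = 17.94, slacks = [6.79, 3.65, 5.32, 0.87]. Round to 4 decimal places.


Step 1: Compute log-barrier.
ln values: [1.9155, 1.2947, 1.6715, -0.1393]
phi = -(1.9155 + 1.2947 + 1.6715 - 0.1393) = -4.7424
Step 2: Compute augmented objective.
t*f(x) = 9.19*17.94 = 164.8686
Total = 164.8686 - 4.7424 = 160.1262


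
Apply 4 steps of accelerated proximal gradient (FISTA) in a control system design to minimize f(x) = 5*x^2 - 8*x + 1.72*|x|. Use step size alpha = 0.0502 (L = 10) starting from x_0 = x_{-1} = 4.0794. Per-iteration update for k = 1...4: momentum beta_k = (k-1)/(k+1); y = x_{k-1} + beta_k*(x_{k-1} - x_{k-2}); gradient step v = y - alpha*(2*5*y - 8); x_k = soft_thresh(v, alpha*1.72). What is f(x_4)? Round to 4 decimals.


FISTA on f(x) = 5*x^2 - 8*x + 1.72*|x|
L = 10, alpha = 0.0502
Iteration 1: beta = 0.0, y = 4.0794 + 0.0*(4.0794 - 4.0794) = 4.0794
  grad(y) = 32.794, v = y - alpha*grad = 2.4331
  prox(v) = soft_thresh(2.4331, 0.0863) = 2.3468
Iteration 2: beta = 0.3333, y = 2.3468 + 0.3333*(2.3468 - 4.0794) = 1.7693
  grad(y) = 9.6926, v = y - alpha*grad = 1.2827
  prox(v) = soft_thresh(1.2827, 0.0863) = 1.1963
Iteration 3: beta = 0.5, y = 1.1963 + 0.5*(1.1963 - 2.3468) = 0.6211
  grad(y) = -1.7888, v = y - alpha*grad = 0.7109
  prox(v) = soft_thresh(0.7109, 0.0863) = 0.6246
Iteration 4: beta = 0.6, y = 0.6246 + 0.6*(0.6246 - 1.1963) = 0.2815
  grad(y) = -5.1849, v = y - alpha*grad = 0.5418
  prox(v) = soft_thresh(0.5418, 0.0863) = 0.4554
f(x_4) = 5*0.4554^2 - 8*0.4554 + 1.72*|0.4554| = -1.8231


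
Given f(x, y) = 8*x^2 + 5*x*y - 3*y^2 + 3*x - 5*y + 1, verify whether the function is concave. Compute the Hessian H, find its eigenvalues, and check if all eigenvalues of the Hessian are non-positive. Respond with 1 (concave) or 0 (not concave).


The Hessian of f(x,y) = 8*x^2 + 5*x*y - 3*y^2 + 3*x - 5*y + 1 is:
H = [[16, 5], [5, -6]]
Trace = 16 - 6 = 10
Determinant = 16*-6 - (5)^2 = -121
Discriminant = (10)^2 - 4*-121 = 584.0
Eigenvalues: lambda_1 = -7.083, lambda_2 = 17.083
The function is not concave.

0


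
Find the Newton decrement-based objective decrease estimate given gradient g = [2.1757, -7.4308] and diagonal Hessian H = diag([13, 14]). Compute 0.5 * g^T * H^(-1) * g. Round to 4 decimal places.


Step 1: H is diagonal, so H^(-1) * g = [0.1674, -0.5308].
Step 2: g^T H^(-1) g = sum_i g_i^2 / H_ii
  = (2.1757)^2/13 + (-7.4308)^2/14
  = 0.3641 + 3.9441 = 4.3082
Step 3: Objective decrease = 0.5 * g^T H^(-1) g = 2.1541


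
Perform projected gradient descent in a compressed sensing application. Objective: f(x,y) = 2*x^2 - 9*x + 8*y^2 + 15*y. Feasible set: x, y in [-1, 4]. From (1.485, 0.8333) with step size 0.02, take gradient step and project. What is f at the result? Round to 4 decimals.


Step 1: Compute gradient at (1.485, 0.8333).
grad_x = 2*2*1.485 - 9 = -3.06
grad_y = 2*8*0.8333 + 15 = 28.3328
Step 2: Gradient step.
x_raw = 1.485 - 0.02*-3.06 = 1.5462
y_raw = 0.8333 - 0.02*28.3328 = 0.2666
Step 3: Project onto [-1, 4].
x_proj = clip(1.5462) = 1.5462
y_proj = clip(0.2666) = 0.2666
Step 4: Evaluate f.
f(1.5462, 0.2666) = -4.5659


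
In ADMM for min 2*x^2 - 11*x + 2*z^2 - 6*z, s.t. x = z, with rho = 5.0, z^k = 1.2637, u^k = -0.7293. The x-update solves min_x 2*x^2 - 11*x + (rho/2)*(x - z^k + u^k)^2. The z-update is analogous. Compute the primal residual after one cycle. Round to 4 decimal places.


ADMM iteration with rho = 5.0, z^k = 1.2637, u^k = -0.7293
Step 1: x-update.
Minimize 2*x^2 - 11*x + (5.0/2)*(x - 1.2637 - 0.7293)^2
FOC: (2*2 + 5.0)*x = 11 + 5.0*(1.2637 + 0.7293)
x^{k+1} = 2.3294
Step 2: z-update.
Minimize 2*z^2 - 6*z + (5.0/2)*(2.3294 - z - 0.7293)^2
FOC: (2*2 + 5.0)*z = 6 + 5.0*(2.3294 - 0.7293)
z^{k+1} = 1.5556
Step 3: u-update.
u^{k+1} = -0.7293 + 2.3294 - 1.5556 = 0.0445
Step 4: Primal residual = |2.3294 - 1.5556| = 0.7738


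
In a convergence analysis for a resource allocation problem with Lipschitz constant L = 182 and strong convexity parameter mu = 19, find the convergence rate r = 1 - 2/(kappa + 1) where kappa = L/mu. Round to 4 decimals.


Step 1: Compute the condition number.
kappa = L/mu = 182/19 = 9.5789
Step 2: Compute the convergence rate.
r = 1 - 2/(kappa + 1) = 1 - 2*mu/(L + mu) = (L - mu)/(L + mu) = 163/201 = 0.8109


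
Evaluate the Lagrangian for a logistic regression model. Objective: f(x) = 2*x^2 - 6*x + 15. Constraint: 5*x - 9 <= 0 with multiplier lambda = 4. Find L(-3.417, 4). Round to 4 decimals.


Step 1: Evaluate f(x).
f(-3.417) = 2*(-3.417)^2 - 6*(-3.417) + 15 = 58.8538
Step 2: Evaluate g(x).
g(-3.417) = 5*-3.417 - 9 = -26.085
Step 3: Compute Lagrangian.
L = 58.8538 + 4*-26.085 = -45.4862


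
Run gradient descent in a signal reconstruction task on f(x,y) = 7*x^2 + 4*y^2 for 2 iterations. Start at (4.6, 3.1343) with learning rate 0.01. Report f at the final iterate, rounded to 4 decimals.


Gradient descent on f(x,y) = 7*x^2 + 4*y^2.
Starting point: (4.6, 3.1343), alpha = 0.01
Step 1: grad_x = 2*7*4.6 = 64.4, grad_y = 2*4*3.1343 = 25.0744
  x_1 = 4.6 - 0.01*64.4 = 3.956
  y_1 = 3.1343 - 0.01*25.0744 = 2.8836
Step 2: grad_x = 2*7*3.956 = 55.384, grad_y = 2*4*2.8836 = 23.0684
  x_2 = 3.956 - 0.01*55.384 = 3.4022
  y_2 = 2.8836 - 0.01*23.0684 = 2.6529
f(3.4022, 2.6529) = 7*3.4022^2 + 4*2.6529^2 = 109.1738


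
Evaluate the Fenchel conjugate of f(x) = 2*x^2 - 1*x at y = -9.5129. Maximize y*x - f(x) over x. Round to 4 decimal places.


f*(y) = sup_x {y*x - a*x^2 - b*x} = sup_x {(y-b)*x - a*x^2}
FOC: (y - b) - 2a*x = 0 => x* = (y - b)/(2a)
x* = (-9.5129 + 1)/(2*2) = -2.1282
f*(-9.5129) = (y-b)^2/(4a) = (-9.5129 + 1)^2/(4*2)
= 72.4695/8 = 9.0587


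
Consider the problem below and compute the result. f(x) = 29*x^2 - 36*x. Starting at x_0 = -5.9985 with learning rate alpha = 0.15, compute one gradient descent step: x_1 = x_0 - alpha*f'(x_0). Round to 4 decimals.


We compute the gradient at x_0 and apply the update.
f'(x) = 58*x - 36
f'(-5.9985) = 58*-5.9985 - 36 = -383.913
x_1 = -5.9985 - 0.15*-383.913 = 51.5885


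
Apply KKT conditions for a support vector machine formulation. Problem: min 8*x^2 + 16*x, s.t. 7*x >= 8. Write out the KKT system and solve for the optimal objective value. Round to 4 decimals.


Step 1: Try lambda = 0 (constraint inactive).
x_unc = -16/(2*8) = -1.0
Check: 7*-1.0 = -7.0 < 8 -- violated!
Step 2: Constraint must be active: 7*x = 8
x* = 8/7 = 1.1429 (rounded; the exact value 8/7 is used below)
lambda = (2*8*(8/7) + 16)/7 = 4.898
Step 3: Compute optimal value.
f(x*) = 8*(8/7)^2 + 16*(8/7) = 28.7347


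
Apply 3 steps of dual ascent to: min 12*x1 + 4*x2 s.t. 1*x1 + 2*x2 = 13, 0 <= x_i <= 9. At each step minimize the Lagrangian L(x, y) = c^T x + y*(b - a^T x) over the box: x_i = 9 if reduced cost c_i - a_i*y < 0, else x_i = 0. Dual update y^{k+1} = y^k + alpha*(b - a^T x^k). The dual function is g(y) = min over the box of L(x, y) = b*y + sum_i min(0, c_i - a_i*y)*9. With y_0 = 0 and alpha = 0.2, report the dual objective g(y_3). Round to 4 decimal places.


Dual ascent for LP: min 12*x1 + 4*x2, 1*x1 + 2*x2 = 13, 0 <= x_i <= 9
Step 1: y^k = 0.0, reduced costs: (12.0, 4.0)
  x^k = (0.0, 0.0), subgradient = b - a^T x = 13.0
  y^{k+1} = 0.0 + 0.2*13.0 = 2.6
Step 2: y^k = 2.6, reduced costs: (9.4, -1.2)
  x^k = (0.0, 9.0), subgradient = b - a^T x = -5.0
  y^{k+1} = 2.6 + 0.2*-5.0 = 1.6
Step 3: y^k = 1.6, reduced costs: (10.4, 0.8)
  x^k = (0.0, 0.0), subgradient = b - a^T x = 13.0
  y^{k+1} = 1.6 + 0.2*13.0 = 4.2
Dual objective at y_3 = 4.2: reduced costs (7.8, -4.4), box minimizer x = (0.0, 9.0)
g(y_3) = b*y + (c1 - a1*y)*x1 + (c2 - a2*y)*x2 = 13*4.2 + 7.8*0.0 + (-4.4)*9.0 = 54.6 + 0.0 - 39.6 = 15.0


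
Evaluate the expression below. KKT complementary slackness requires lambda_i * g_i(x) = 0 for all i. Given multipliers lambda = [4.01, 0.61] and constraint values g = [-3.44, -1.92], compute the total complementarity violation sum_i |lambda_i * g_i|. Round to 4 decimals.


KKT complementary slackness check:
lambda_1 * g_1 = 4.01 * -3.44 = -13.7944
lambda_2 * g_2 = 0.61 * -1.92 = -1.1712
Total violation = 13.7944 + 1.1712 = 14.9656


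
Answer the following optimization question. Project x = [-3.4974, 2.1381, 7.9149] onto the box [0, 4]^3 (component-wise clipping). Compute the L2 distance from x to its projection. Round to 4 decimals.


Project each component onto [0, 4].
clip(-3.4974) = 0.0, clip(2.1381) = 2.1381, clip(7.9149) = 4.0
Projection = [0.0, 2.1381, 4.0]
Squared diffs: [12.2318, 0.0, 15.3264]
Distance = sqrt(27.5582) = 5.2496


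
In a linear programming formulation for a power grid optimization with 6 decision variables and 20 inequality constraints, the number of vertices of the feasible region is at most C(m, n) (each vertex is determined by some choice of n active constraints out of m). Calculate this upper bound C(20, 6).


Each vertex corresponds to some choice of n active constraints out of m, so the number of vertices is at most C(m, n) = m! / (n!(m-n)!).
m = 20, n = 6
Numerator: 20 * 19 * 18 * 17 * 16 * 15
Denominator: 6! = 720
C(20, 6) = 38760


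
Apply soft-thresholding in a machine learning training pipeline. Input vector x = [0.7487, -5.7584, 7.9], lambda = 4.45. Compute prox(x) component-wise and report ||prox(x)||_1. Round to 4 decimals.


Soft-thresholding with lambda = 4.45:
prox(0.7487) = sign(0.7487)*max(|0.7487| - 4.45, 0) = 0.0
prox(-5.7584) = sign(-5.7584)*max(|-5.7584| - 4.45, 0) = -1.3084
prox(7.9) = sign(7.9)*max(|7.9| - 4.45, 0) = 3.45
prox(x) = [0.0, -1.3084, 3.45]
||prox(x)||_1 = 0.0 + 1.3084 + 3.45 = 4.7584


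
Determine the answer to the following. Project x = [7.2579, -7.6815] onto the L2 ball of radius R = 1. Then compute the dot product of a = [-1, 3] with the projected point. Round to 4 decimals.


Step 1: Compute ||x|| (intermediates to 6 decimals).
||x|| = sqrt(7.2579^2 + (-7.6815)^2) = 10.567997
Step 2: Project.
Since ||x|| > R, scale = R/||x|| = 1/10.567997 = 0.094625, proj(x) = scale * x
proj(x) = [0.686779, -0.726862]
Step 3: Dot product.
a^T * proj(x) = -1*0.686779 + 3*(-0.726862) = -2.8674


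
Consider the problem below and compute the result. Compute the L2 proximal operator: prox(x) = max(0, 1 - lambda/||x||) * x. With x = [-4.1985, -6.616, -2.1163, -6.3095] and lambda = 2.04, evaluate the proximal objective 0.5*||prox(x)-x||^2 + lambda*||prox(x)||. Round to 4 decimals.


Step 1: Compute ||x||.
||x|| = 10.2804
Step 2: Compute scaling factor.
scale = max(0, 1 - 2.04/10.2804) = 0.8016
Step 3: prox(x) = [-3.3654, -5.3032, -1.6964, -5.0575]
||prox(x)|| = 8.2404
Step 4: Proximal objective.
0.5*||prox-x||^2 = 2.0808
lambda*||prox|| = 16.8104
Total = 18.8913


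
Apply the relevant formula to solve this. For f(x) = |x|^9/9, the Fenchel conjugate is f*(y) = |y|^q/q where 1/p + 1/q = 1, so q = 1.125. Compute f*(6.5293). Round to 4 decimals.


The conjugate exponent q satisfies 1/p + 1/q = 1.
p = 9, so q = 9/(9 - 1) = 1.125
|y|^q = 6.5293^1.125 = 8.2551
f*(6.5293) = 8.2551 / 1.125 = 7.3379


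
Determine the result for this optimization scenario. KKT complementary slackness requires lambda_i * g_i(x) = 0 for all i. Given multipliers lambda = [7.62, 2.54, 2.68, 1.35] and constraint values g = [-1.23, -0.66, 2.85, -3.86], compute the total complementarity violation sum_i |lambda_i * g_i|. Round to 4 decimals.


KKT complementary slackness check:
lambda_1 * g_1 = 7.62 * -1.23 = -9.3726
lambda_2 * g_2 = 2.54 * -0.66 = -1.6764
lambda_3 * g_3 = 2.68 * 2.85 = 7.638
lambda_4 * g_4 = 1.35 * -3.86 = -5.211
Total violation = 9.3726 + 1.6764 + 7.638 + 5.211 = 23.898


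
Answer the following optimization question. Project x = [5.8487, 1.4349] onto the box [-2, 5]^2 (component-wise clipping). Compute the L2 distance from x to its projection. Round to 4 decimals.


Project each component onto [-2, 5].
clip(5.8487) = 5.0, clip(1.4349) = 1.4349
Projection = [5.0, 1.4349]
Squared diffs: [0.7203, 0.0]
Distance = sqrt(0.7203) = 0.8487


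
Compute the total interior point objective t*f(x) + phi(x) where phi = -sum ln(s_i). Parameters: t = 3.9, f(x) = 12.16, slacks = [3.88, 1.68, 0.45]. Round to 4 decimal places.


Step 1: Compute log-barrier.
ln values: [1.3558, 0.5188, -0.7985]
phi = -(1.3558 + 0.5188 - 0.7985) = -1.0761
Step 2: Compute augmented objective.
t*f(x) = 3.9*12.16 = 47.424
Total = 47.424 - 1.0761 = 46.3479


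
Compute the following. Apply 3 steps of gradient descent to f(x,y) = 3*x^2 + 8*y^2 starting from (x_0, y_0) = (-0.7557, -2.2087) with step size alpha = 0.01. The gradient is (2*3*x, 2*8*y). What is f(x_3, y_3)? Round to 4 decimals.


Gradient descent on f(x,y) = 3*x^2 + 8*y^2.
Starting point: (-0.7557, -2.2087), alpha = 0.01
Step 1: grad_x = 2*3*-0.7557 = -4.5342, grad_y = 2*8*-2.2087 = -35.3392
  x_1 = -0.7557 - 0.01*-4.5342 = -0.7104
  y_1 = -2.2087 - 0.01*-35.3392 = -1.8553
Step 2: grad_x = 2*3*-0.7104 = -4.2621, grad_y = 2*8*-1.8553 = -29.6849
  x_2 = -0.7104 - 0.01*-4.2621 = -0.6677
  y_2 = -1.8553 - 0.01*-29.6849 = -1.5585
Step 3: grad_x = 2*3*-0.6677 = -4.0064, grad_y = 2*8*-1.5585 = -24.9353
  x_3 = -0.6677 - 0.01*-4.0064 = -0.6277
  y_3 = -1.5585 - 0.01*-24.9353 = -1.3091
f(-0.6277, -1.3091) = 3*(-0.6277)^2 + 8*(-1.3091)^2 = 14.892


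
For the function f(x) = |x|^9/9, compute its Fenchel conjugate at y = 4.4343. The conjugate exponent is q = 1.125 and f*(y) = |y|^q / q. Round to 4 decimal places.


The conjugate exponent q satisfies 1/p + 1/q = 1.
p = 9, so q = 9/(9 - 1) = 1.125
|y|^q = 4.4343^1.125 = 5.3417
f*(4.4343) = 5.3417 / 1.125 = 4.7482


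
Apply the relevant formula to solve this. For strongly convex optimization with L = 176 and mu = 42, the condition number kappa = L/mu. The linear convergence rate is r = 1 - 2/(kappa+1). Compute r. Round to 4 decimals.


Step 1: Compute the condition number.
kappa = L/mu = 176/42 = 4.1905
Step 2: Compute the convergence rate.
r = 1 - 2/(kappa + 1) = 1 - 2*mu/(L + mu) = (L - mu)/(L + mu) = 134/218 = 0.6147


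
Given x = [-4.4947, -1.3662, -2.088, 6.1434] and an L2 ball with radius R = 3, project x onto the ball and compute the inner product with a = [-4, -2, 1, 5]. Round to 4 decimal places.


Step 1: Compute ||x|| (intermediates to 6 decimals).
||x|| = sqrt((-4.4947)^2 + (-1.3662)^2 + (-2.088)^2 + 6.1434^2) = 8.010614
Step 2: Project.
Since ||x|| > R, scale = R/||x|| = 3/8.010614 = 0.374503, proj(x) = scale * x
proj(x) = [-1.683279, -0.511646, -0.781962, 2.300722]
Step 3: Dot product.
a^T * proj(x) = -4*(-1.683279) - 2*(-0.511646) + 1*(-0.781962) + 5*2.300722 = 18.4781


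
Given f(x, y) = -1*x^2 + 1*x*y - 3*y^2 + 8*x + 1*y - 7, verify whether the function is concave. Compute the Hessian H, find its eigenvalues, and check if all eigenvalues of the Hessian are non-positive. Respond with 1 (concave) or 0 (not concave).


The Hessian of f(x,y) = -1*x^2 + 1*x*y - 3*y^2 + 8*x + 1*y - 7 is:
H = [[-2, 1], [1, -6]]
Trace = -2 - 6 = -8
Determinant = -2*-6 - (1)^2 = 11
Discriminant = (-8)^2 - 4*11 = 20.0
Eigenvalues: lambda_1 = -6.2361, lambda_2 = -1.7639
The function is concave.

1


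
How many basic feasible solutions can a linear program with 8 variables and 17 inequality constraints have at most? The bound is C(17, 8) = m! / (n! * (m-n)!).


Each vertex corresponds to some choice of n active constraints out of m, so the number of vertices is at most C(m, n) = m! / (n!(m-n)!).
m = 17, n = 8
Numerator: 17 * 16 * 15 * 14 * 13 * 12 * 11 * 10
Denominator: 8! = 40320
C(17, 8) = 24310


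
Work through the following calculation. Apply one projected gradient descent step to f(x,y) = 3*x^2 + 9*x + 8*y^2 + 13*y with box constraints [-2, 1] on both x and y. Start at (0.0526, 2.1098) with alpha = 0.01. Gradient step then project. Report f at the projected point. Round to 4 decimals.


Step 1: Compute gradient at (0.0526, 2.1098).
grad_x = 2*3*0.0526 + 9 = 9.3156
grad_y = 2*8*2.1098 + 13 = 46.7568
Step 2: Gradient step.
x_raw = 0.0526 - 0.01*9.3156 = -0.0406
y_raw = 2.1098 - 0.01*46.7568 = 1.6422
Step 3: Project onto [-2, 1].
x_proj = clip(-0.0406) = -0.0406
y_proj = clip(1.6422) = 1.0
Step 4: Evaluate f.
f(-0.0406, 1.0) = 20.6399


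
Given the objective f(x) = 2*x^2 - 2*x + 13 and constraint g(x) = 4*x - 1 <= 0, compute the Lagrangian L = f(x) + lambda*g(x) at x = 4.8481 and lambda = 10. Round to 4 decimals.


Step 1: Evaluate f(x).
f(4.8481) = 2*4.8481^2 - 2*4.8481 + 13 = 50.3119
Step 2: Evaluate g(x).
g(4.8481) = 4*4.8481 - 1 = 18.3924
Step 3: Compute Lagrangian.
L = 50.3119 + 10*18.3924 = 234.2359


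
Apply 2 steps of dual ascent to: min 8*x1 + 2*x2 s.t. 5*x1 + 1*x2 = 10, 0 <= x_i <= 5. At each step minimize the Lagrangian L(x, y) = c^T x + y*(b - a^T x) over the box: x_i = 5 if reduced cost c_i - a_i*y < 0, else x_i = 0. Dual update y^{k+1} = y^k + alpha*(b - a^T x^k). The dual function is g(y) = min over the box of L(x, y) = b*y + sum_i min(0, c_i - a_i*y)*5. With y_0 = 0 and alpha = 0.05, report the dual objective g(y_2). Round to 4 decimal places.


Dual ascent for LP: min 8*x1 + 2*x2, 5*x1 + 1*x2 = 10, 0 <= x_i <= 5
Step 1: y^k = 0.0, reduced costs: (8.0, 2.0)
  x^k = (0.0, 0.0), subgradient = b - a^T x = 10.0
  y^{k+1} = 0.0 + 0.05*10.0 = 0.5
Step 2: y^k = 0.5, reduced costs: (5.5, 1.5)
  x^k = (0.0, 0.0), subgradient = b - a^T x = 10.0
  y^{k+1} = 0.5 + 0.05*10.0 = 1.0
Dual objective at y_2 = 1.0: reduced costs (3.0, 1.0), box minimizer x = (0.0, 0.0)
g(y_2) = b*y + (c1 - a1*y)*x1 + (c2 - a2*y)*x2 = 10*1.0 + 3.0*0.0 + 1.0*0.0 = 10.0 + 0.0 + 0.0 = 10.0


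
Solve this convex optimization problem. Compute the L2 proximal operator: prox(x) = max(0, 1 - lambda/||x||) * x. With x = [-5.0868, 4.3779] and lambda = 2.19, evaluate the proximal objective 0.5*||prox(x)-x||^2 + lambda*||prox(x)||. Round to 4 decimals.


Step 1: Compute ||x||.
||x|| = 6.7113
Step 2: Compute scaling factor.
scale = max(0, 1 - 2.19/6.7113) = 0.6737
Step 3: prox(x) = [-3.4269, 2.9493]
||prox(x)|| = 4.5213
Step 4: Proximal objective.
0.5*||prox-x||^2 = 2.3981
lambda*||prox|| = 9.9016
Total = 12.2997


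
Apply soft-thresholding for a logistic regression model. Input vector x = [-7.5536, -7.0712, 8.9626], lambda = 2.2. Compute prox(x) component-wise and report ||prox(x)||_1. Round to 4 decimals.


Soft-thresholding with lambda = 2.2:
prox(-7.5536) = sign(-7.5536)*max(|-7.5536| - 2.2, 0) = -5.3536
prox(-7.0712) = sign(-7.0712)*max(|-7.0712| - 2.2, 0) = -4.8712
prox(8.9626) = sign(8.9626)*max(|8.9626| - 2.2, 0) = 6.7626
prox(x) = [-5.3536, -4.8712, 6.7626]
||prox(x)||_1 = 5.3536 + 4.8712 + 6.7626 = 16.9874
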